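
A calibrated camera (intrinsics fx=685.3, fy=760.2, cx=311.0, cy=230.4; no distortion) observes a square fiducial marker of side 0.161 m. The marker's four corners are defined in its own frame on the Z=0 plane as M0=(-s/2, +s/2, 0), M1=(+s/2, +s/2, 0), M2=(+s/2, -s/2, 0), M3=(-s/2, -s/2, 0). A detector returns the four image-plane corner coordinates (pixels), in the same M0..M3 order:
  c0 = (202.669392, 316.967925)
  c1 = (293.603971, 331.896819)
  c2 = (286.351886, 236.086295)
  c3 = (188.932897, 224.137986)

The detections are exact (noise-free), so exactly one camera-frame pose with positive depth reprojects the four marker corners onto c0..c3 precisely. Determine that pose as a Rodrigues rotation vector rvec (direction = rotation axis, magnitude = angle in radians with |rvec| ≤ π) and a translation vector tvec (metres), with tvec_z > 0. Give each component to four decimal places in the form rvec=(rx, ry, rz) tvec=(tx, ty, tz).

Intrinsics K: fx=685.3, fy=760.2, cx=311.0, cy=230.4
Marker side s = 0.161 m; corners in marker frame (Z=0):
  M0 = (-0.0805, +0.0805, 0)
  M1 = (+0.0805, +0.0805, 0)
  M2 = (+0.0805, -0.0805, 0)
  M3 = (-0.0805, -0.0805, 0)
Detected image corners:
  c0 = (202.669392, 316.967925) px
  c1 = (293.603971, 331.896819) px
  c2 = (286.351886, 236.086295) px
  c3 = (188.932897, 224.137986) px
Planar DLT: solve 8×8 A·h = b for H (H[2,2]=1):
  H  [+520.72692 +176.55412 +242.09177]
  H  [+11.34214 +712.29924 +278.86502]
  H  [-0.26136 +0.45679 +1.00000]
B = K⁻¹H; ‖b₁‖=0.921339, ‖b₂‖=0.921339; λ = 2/(‖b₁‖+‖b₂‖) = 1.085377, sign → tz>0 ⇒ λ=+1.085377
r₁ = λ·B[:,0] = (+0.95346,+0.10217,-0.28367); r₂ = λ·B[:,1] = (+0.05463,+0.86673,+0.49579)
r₃ = r₁×r₂ = (+0.29652,-0.48821,+0.82081); SVD([r₁ r₂ r₃]) → R = UVᵀ:
  R  [+0.95346 +0.05463 +0.29652]
  R  [+0.10217 +0.86673 -0.48821]
  R  [-0.28367 +0.49578 +0.82081]
t = (-0.10914, +0.06920, +1.08538) m
tr R = 2.640996; θ = arccos((tr R − 1)/2) = 0.608515 rad = 34.865°
axis k = ((R−Rᵀ)₃₂, (R−Rᵀ)₁₃, (R−Rᵀ)₂₁) / (2 sinθ) = (+0.860663, +0.507475, +0.041580)
rvec = θ·k = (+0.523726, +0.308806, +0.025302)

rvec=(0.5237, 0.3088, 0.0253) tvec=(-0.1091, 0.0692, 1.0854)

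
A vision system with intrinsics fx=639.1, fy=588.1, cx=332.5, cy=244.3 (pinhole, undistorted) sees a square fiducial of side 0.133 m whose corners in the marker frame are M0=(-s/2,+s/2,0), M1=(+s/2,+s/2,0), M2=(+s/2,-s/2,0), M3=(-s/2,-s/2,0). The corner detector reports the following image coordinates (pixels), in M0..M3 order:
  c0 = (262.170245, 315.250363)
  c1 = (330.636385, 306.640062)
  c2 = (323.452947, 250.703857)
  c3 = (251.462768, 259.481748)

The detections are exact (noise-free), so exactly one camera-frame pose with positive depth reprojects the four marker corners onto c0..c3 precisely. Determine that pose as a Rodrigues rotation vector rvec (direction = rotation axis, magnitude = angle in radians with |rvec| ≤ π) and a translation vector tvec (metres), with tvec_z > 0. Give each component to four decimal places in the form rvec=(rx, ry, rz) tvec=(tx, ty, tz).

Intrinsics K: fx=639.1, fy=588.1, cx=332.5, cy=244.3
Marker side s = 0.133 m; corners in marker frame (Z=0):
  M0 = (-0.0665, +0.0665, 0)
  M1 = (+0.0665, +0.0665, 0)
  M2 = (+0.0665, -0.0665, 0)
  M3 = (-0.0665, -0.0665, 0)
Detected image corners:
  c0 = (262.170245, 315.250363) px
  c1 = (330.636385, 306.640062) px
  c2 = (323.452947, 250.703857) px
  c3 = (251.462768, 259.481748) px
Planar DLT: solve 8×8 A·h = b for H (H[2,2]=1):
  H  [+538.05647 +176.05214 +292.12428]
  H  [-55.31597 +525.44672 +283.70103]
  H  [+0.03547 +0.37277 +1.00000]
B = K⁻¹H; ‖b₁‖=0.831358, ‖b₂‖=0.831358; λ = 2/(‖b₁‖+‖b₂‖) = 1.202851, sign → tz>0 ⇒ λ=+1.202851
r₁ = λ·B[:,0] = (+0.99048,-0.13086,+0.04266); r₂ = λ·B[:,1] = (+0.09807,+0.88844,+0.44839)
r₃ = r₁×r₂ = (-0.09658,-0.43994,+0.89282); SVD([r₁ r₂ r₃]) → R = UVᵀ:
  R  [+0.99048 +0.09807 -0.09658]
  R  [-0.13086 +0.88844 -0.43994]
  R  [+0.04266 +0.44839 +0.89282]
t = (-0.07599, +0.08059, +1.20285) m
tr R = 2.771742; θ = arccos((tr R − 1)/2) = 0.482429 rad = 27.641°
axis k = ((R−Rᵀ)₃₂, (R−Rᵀ)₁₃, (R−Rᵀ)₂₁) / (2 sinθ) = (+0.957397, -0.150063, -0.246724)
rvec = θ·k = (+0.461876, -0.072395, -0.119027)

rvec=(0.4619, -0.0724, -0.1190) tvec=(-0.0760, 0.0806, 1.2029)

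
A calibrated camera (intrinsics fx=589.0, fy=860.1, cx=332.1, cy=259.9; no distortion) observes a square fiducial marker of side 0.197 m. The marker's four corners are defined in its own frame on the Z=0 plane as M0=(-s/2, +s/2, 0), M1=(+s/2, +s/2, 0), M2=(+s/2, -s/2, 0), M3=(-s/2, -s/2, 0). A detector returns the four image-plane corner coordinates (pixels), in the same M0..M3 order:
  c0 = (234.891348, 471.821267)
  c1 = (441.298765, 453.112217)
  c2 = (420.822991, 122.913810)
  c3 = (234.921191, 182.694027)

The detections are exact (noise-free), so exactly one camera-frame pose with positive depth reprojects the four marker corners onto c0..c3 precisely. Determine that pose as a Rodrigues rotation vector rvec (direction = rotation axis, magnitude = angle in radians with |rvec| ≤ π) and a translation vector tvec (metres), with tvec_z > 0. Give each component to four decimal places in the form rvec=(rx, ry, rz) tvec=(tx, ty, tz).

rvec=(-0.2544, 0.4261, -0.1009) tvec=(-0.0059, 0.0260, 0.5377)

Intrinsics K: fx=589.0, fy=860.1, cx=332.1, cy=259.9
Marker side s = 0.197 m; corners in marker frame (Z=0):
  M0 = (-0.0985, +0.0985, 0)
  M1 = (+0.0985, +0.0985, 0)
  M2 = (+0.0985, -0.0985, 0)
  M3 = (-0.0985, -0.0985, 0)
Detected image corners:
  c0 = (234.891348, 471.821267) px
  c1 = (441.298765, 453.112217) px
  c2 = (420.822991, 122.913810) px
  c3 = (234.921191, 182.694027) px
Planar DLT: solve 8×8 A·h = b for H (H[2,2]=1):
  H  [+748.22536 -115.80920 +325.62887]
  H  [-430.57836 +1412.88702 +301.54902]
  H  [-0.73565 -0.49231 +1.00000]
B = K⁻¹H; ‖b₁‖=1.859642, ‖b₂‖=1.859642; λ = 2/(‖b₁‖+‖b₂‖) = 0.537738, sign → tz>0 ⇒ λ=+0.537738
r₁ = λ·B[:,0] = (+0.90615,-0.14966,-0.39559); r₂ = λ·B[:,1] = (+0.04354,+0.96334,-0.26473)
r₃ = r₁×r₂ = (+0.42071,+0.22267,+0.87945); SVD([r₁ r₂ r₃]) → R = UVᵀ:
  R  [+0.90615 +0.04354 +0.42071]
  R  [-0.14966 +0.96334 +0.22267]
  R  [-0.39559 -0.26473 +0.87945]
t = (-0.00591, +0.02604, +0.53774) m
tr R = 2.748937; θ = arccos((tr R − 1)/2) = 0.506457 rad = 29.018°
axis k = ((R−Rᵀ)₃₂, (R−Rᵀ)₁₃, (R−Rᵀ)₂₁) / (2 sinθ) = (-0.502390, +0.841396, -0.199141)
rvec = θ·k = (-0.254439, +0.426131, -0.100857)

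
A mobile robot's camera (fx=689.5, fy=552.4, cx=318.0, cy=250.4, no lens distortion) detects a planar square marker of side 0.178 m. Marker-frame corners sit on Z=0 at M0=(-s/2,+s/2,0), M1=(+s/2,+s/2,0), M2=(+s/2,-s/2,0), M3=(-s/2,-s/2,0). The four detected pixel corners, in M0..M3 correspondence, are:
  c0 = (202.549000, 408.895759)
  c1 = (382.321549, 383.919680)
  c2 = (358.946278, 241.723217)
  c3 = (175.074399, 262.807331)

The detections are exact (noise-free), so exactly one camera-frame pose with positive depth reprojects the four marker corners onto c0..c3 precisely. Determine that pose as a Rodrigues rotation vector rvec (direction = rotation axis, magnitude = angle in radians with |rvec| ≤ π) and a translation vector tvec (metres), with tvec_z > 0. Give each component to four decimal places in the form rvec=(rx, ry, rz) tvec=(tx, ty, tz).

Intrinsics K: fx=689.5, fy=552.4, cx=318.0, cy=250.4
Marker side s = 0.178 m; corners in marker frame (Z=0):
  M0 = (-0.0890, +0.0890, 0)
  M1 = (+0.0890, +0.0890, 0)
  M2 = (+0.0890, -0.0890, 0)
  M3 = (-0.0890, -0.0890, 0)
Detected image corners:
  c0 = (202.549000, 408.895759) px
  c1 = (382.321549, 383.919680) px
  c2 = (358.946278, 241.723217) px
  c3 = (175.074399, 262.807331) px
Planar DLT: solve 8×8 A·h = b for H (H[2,2]=1):
  H  [+1068.40839 +171.51666 +281.20019]
  H  [-74.93926 +843.07940 +324.82576]
  H  [+0.16817 +0.10315 +1.00000]
B = K⁻¹H; ‖b₁‖=1.496631, ‖b₂‖=1.496631; λ = 2/(‖b₁‖+‖b₂‖) = 0.668167, sign → tz>0 ⇒ λ=+0.668167
r₁ = λ·B[:,0] = (+0.98353,-0.14158,+0.11237); r₂ = λ·B[:,1] = (+0.13442,+0.98852,+0.06892)
r₃ = r₁×r₂ = (-0.12083,-0.05268,+0.99127); SVD([r₁ r₂ r₃]) → R = UVᵀ:
  R  [+0.98353 +0.13442 -0.12083]
  R  [-0.14158 +0.98852 -0.05268]
  R  [+0.11237 +0.06892 +0.99127]
t = (-0.03566, +0.09002, +0.66817) m
tr R = 2.963327; θ = arccos((tr R − 1)/2) = 0.191795 rad = 10.989°
axis k = ((R−Rᵀ)₃₂, (R−Rᵀ)₁₃, (R−Rᵀ)₂₁) / (2 sinθ) = (+0.318951, -0.611682, -0.723958)
rvec = θ·k = (+0.061173, -0.117318, -0.138852)

rvec=(0.0612, -0.1173, -0.1389) tvec=(-0.0357, 0.0900, 0.6682)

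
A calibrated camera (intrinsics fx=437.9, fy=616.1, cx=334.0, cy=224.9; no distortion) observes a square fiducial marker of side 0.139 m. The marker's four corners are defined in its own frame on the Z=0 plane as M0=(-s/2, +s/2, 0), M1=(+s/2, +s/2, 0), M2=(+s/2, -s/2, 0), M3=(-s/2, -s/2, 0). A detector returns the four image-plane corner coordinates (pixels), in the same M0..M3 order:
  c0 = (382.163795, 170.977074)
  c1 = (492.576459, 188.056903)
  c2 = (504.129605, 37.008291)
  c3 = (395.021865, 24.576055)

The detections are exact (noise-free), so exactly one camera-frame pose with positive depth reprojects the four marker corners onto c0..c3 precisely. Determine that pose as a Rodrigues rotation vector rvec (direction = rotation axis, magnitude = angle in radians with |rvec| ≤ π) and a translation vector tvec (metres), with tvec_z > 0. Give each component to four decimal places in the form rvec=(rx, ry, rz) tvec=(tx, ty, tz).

rvec=(-0.0693, 0.1168, 0.1251) tvec=(0.1398, -0.1101, 0.5632)

Intrinsics K: fx=437.9, fy=616.1, cx=334.0, cy=224.9
Marker side s = 0.139 m; corners in marker frame (Z=0):
  M0 = (-0.0695, +0.0695, 0)
  M1 = (+0.0695, +0.0695, 0)
  M2 = (+0.0695, -0.0695, 0)
  M3 = (-0.0695, -0.0695, 0)
Detected image corners:
  c0 = (382.163795, 170.977074) px
  c1 = (492.576459, 188.056903) px
  c2 = (504.129605, 37.008291) px
  c3 = (395.021865, 24.576055) px
Planar DLT: solve 8×8 A·h = b for H (H[2,2]=1):
  H  [+694.71599 -136.36280 +442.70318]
  H  [+83.53151 +1058.21802 +104.47985]
  H  [-0.21397 -0.10933 +1.00000]
B = K⁻¹H; ‖b₁‖=1.775614, ‖b₂‖=1.775614; λ = 2/(‖b₁‖+‖b₂‖) = 0.563186, sign → tz>0 ⇒ λ=+0.563186
r₁ = λ·B[:,0] = (+0.98539,+0.12035,-0.12051); r₂ = λ·B[:,1] = (-0.12842,+0.98981,-0.06157)
r₃ = r₁×r₂ = (+0.11187,+0.07615,+0.99080); SVD([r₁ r₂ r₃]) → R = UVᵀ:
  R  [+0.98539 -0.12842 +0.11187]
  R  [+0.12035 +0.98981 +0.07615]
  R  [-0.12051 -0.06157 +0.99080]
t = (+0.13980, -0.11008, +0.56319) m
tr R = 2.966000; θ = arccos((tr R − 1)/2) = 0.184654 rad = 10.580°
axis k = ((R−Rᵀ)₃₂, (R−Rᵀ)₁₃, (R−Rᵀ)₂₁) / (2 sinθ) = (-0.375032, +0.632801, +0.677432)
rvec = θ·k = (-0.069251, +0.116849, +0.125090)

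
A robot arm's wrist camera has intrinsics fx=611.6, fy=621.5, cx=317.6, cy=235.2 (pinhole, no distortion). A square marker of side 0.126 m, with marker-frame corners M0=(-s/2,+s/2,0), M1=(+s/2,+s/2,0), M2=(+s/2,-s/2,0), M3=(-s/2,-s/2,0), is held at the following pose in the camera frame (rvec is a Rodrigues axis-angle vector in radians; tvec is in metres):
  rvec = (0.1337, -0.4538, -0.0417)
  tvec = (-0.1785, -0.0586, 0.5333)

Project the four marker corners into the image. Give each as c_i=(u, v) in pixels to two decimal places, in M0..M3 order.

Intrinsics K: fx=611.6, fy=621.5, cx=317.6, cy=235.2
Marker side s = 0.126 m; corners in marker frame (Z=0):
  M0 = (-0.0630, +0.0630, 0)
  M1 = (+0.0630, +0.0630, 0)
  M2 = (+0.0630, -0.0630, 0)
  M3 = (-0.0630, -0.0630, 0)
rvec = (0.1337, -0.4538, -0.0417), |rvec| = θ = 0.47492 rad = 27.211°
Rodrigues: sinθ=0.45727, 1−cosθ=0.11067; R = I + sinθ·[k]× + (1−cosθ)·[k]×²:
    [+0.89810 +0.01038 -0.43967]
    [-0.06992 +0.99038 -0.11945]
    [+0.43420 +0.13802 +0.89018]
t = (-0.1785, -0.0586, 0.5333) m
M0: Pc = R·M0+t = (-0.23443, +0.00820, +0.51464); u = 611.6·(-0.23443)/0.51464 + 317.6 = 39.0071, v = 621.5·(+0.00820)/0.51464 + 235.2 = 245.1010
M1: Pc = R·M1+t = (-0.12127, -0.00061, +0.56935); u = 611.6·(-0.12127)/0.56935 + 317.6 = 187.3353, v = 621.5·(-0.00061)/0.56935 + 235.2 = 234.5327
M2: Pc = R·M2+t = (-0.12257, -0.12540, +0.55196); u = 611.6·(-0.12257)/0.55196 + 317.6 = 181.7820, v = 621.5·(-0.12540)/0.55196 + 235.2 = 94.0025
M3: Pc = R·M3+t = (-0.23573, -0.11659, +0.49725); u = 611.6·(-0.23573)/0.49725 + 317.6 = 27.6556, v = 621.5·(-0.11659)/0.49725 + 235.2 = 89.4790

c0=(39.01, 245.10) c1=(187.34, 234.53) c2=(181.78, 94.00) c3=(27.66, 89.48)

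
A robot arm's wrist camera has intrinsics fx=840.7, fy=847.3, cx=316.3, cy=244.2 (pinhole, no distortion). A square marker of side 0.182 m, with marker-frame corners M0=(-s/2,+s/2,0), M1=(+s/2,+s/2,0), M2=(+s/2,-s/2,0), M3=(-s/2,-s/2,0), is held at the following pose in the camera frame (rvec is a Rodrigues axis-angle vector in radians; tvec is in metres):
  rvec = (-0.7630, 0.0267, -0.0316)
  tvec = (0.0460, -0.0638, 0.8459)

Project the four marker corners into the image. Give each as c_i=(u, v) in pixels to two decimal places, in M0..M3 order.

Intrinsics K: fx=840.7, fy=847.3, cx=316.3, cy=244.2
Marker side s = 0.182 m; corners in marker frame (Z=0):
  M0 = (-0.0910, +0.0910, 0)
  M1 = (+0.0910, +0.0910, 0)
  M2 = (+0.0910, -0.0910, 0)
  M3 = (-0.0910, -0.0910, 0)
rvec = (-0.7630, 0.0267, -0.0316), |rvec| = θ = 0.76412 rad = 43.781°
Rodrigues: sinθ=0.69190, 1−cosθ=0.27801; R = I + sinθ·[k]× + (1−cosθ)·[k]×²:
    [+0.99919 +0.01891 +0.03566]
    [-0.03831 +0.72233 +0.69049]
    [-0.01270 -0.69129 +0.72247]
t = (0.0460, -0.0638, 0.8459) m
M0: Pc = R·M0+t = (-0.04320, +0.00542, +0.78415); u = 840.7·(-0.04320)/0.78415 + 316.3 = 269.9794, v = 847.3·(+0.00542)/0.78415 + 244.2 = 250.0550
M1: Pc = R·M1+t = (+0.13865, -0.00155, +0.78184); u = 840.7·(+0.13865)/0.78184 + 316.3 = 465.3854, v = 847.3·(-0.00155)/0.78184 + 244.2 = 242.5154
M2: Pc = R·M2+t = (+0.13520, -0.13302, +0.90765); u = 840.7·(+0.13520)/0.90765 + 316.3 = 441.5315, v = 847.3·(-0.13302)/0.90765 + 244.2 = 120.0261
M3: Pc = R·M3+t = (-0.04665, -0.12605, +0.90996); u = 840.7·(-0.04665)/0.90996 + 316.3 = 273.2036, v = 847.3·(-0.12605)/0.90996 + 244.2 = 126.8343

c0=(269.98, 250.05) c1=(465.39, 242.52) c2=(441.53, 120.03) c3=(273.20, 126.83)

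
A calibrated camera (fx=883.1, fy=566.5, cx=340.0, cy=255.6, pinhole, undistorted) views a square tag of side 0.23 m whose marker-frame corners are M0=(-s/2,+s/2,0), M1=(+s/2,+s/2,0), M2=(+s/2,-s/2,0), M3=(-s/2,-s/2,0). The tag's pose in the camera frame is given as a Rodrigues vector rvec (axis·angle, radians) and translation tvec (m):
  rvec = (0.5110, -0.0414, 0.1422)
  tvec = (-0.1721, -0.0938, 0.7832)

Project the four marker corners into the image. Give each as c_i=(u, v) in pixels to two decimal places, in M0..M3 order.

Intrinsics K: fx=883.1, fy=566.5, cx=340.0, cy=255.6
Marker side s = 0.23 m; corners in marker frame (Z=0):
  M0 = (-0.1150, +0.1150, 0)
  M1 = (+0.1150, +0.1150, 0)
  M2 = (+0.1150, -0.1150, 0)
  M3 = (-0.1150, -0.1150, 0)
rvec = (0.5110, -0.0414, 0.1422), |rvec| = θ = 0.53203 rad = 30.483°
Rodrigues: sinθ=0.50728, 1−cosθ=0.13822; R = I + sinθ·[k]× + (1−cosθ)·[k]×²:
    [+0.98929 -0.14592 -0.00399]
    [+0.12526 +0.86262 -0.49011]
    [+0.07496 +0.48436 +0.87165]
t = (-0.1721, -0.0938, 0.7832) m
M0: Pc = R·M0+t = (-0.30265, -0.00900, +0.83028); u = 883.1·(-0.30265)/0.83028 + 340.0 = 18.0981, v = 566.5·(-0.00900)/0.83028 + 255.6 = 249.4569
M1: Pc = R·M1+t = (-0.07511, +0.01981, +0.84752); u = 883.1·(-0.07511)/0.84752 + 340.0 = 261.7346, v = 566.5·(+0.01981)/0.84752 + 255.6 = 268.8382
M2: Pc = R·M2+t = (-0.04155, -0.17860, +0.73612); u = 883.1·(-0.04155)/0.73612 + 340.0 = 290.1520, v = 566.5·(-0.17860)/0.73612 + 255.6 = 118.1563
M3: Pc = R·M3+t = (-0.26909, -0.20741, +0.71888); u = 883.1·(-0.26909)/0.71888 + 340.0 = 9.4415, v = 566.5·(-0.20741)/0.71888 + 255.6 = 92.1579

c0=(18.10, 249.46) c1=(261.73, 268.84) c2=(290.15, 118.16) c3=(9.44, 92.16)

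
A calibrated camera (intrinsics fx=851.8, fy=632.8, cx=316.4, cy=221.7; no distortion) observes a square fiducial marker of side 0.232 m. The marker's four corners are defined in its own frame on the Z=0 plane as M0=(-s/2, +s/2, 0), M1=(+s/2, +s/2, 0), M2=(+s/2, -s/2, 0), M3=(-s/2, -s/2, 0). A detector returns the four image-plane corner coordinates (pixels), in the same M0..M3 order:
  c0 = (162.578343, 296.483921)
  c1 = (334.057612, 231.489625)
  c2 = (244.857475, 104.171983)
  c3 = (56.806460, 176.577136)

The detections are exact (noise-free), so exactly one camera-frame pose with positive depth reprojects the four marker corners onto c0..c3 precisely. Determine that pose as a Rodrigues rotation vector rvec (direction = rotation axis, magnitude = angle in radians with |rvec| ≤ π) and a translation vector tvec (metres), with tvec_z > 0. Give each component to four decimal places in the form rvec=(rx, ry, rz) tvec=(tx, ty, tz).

Intrinsics K: fx=851.8, fy=632.8, cx=316.4, cy=221.7
Marker side s = 0.232 m; corners in marker frame (Z=0):
  M0 = (-0.1160, +0.1160, 0)
  M1 = (+0.1160, +0.1160, 0)
  M2 = (+0.1160, -0.1160, 0)
  M3 = (-0.1160, -0.1160, 0)
Detected image corners:
  c0 = (162.578343, 296.483921) px
  c1 = (334.057612, 231.489625) px
  c2 = (244.857475, 104.171983) px
  c3 = (56.806460, 176.577136) px
Planar DLT: solve 8×8 A·h = b for H (H[2,2]=1):
  H  [+767.37550 +502.74471 +201.60913]
  H  [-301.19272 +616.26070 +205.25682]
  H  [-0.02888 +0.41301 +1.00000]
B = K⁻¹H; ‖b₁‖=1.024153, ‖b₂‖=1.024153; λ = 2/(‖b₁‖+‖b₂‖) = 0.976416, sign → tz>0 ⇒ λ=+0.976416
r₁ = λ·B[:,0] = (+0.89011,-0.45486,-0.02820); r₂ = λ·B[:,1] = (+0.42650,+0.80961,+0.40327)
r₃ = r₁×r₂ = (-0.16061,-0.37098,+0.91465); SVD([r₁ r₂ r₃]) → R = UVᵀ:
  R  [+0.89011 +0.42650 -0.16061]
  R  [-0.45486 +0.80961 -0.37098]
  R  [-0.02820 +0.40327 +0.91465]
t = (-0.13158, -0.02537, +0.97642) m
tr R = 2.614371; θ = arccos((tr R − 1)/2) = 0.631428 rad = 36.178°
axis k = ((R−Rᵀ)₃₂, (R−Rᵀ)₁₃, (R−Rᵀ)₂₁) / (2 sinθ) = (+0.655816, -0.112155, -0.746543)
rvec = θ·k = (+0.414101, -0.070818, -0.471388)

rvec=(0.4141, -0.0708, -0.4714) tvec=(-0.1316, -0.0254, 0.9764)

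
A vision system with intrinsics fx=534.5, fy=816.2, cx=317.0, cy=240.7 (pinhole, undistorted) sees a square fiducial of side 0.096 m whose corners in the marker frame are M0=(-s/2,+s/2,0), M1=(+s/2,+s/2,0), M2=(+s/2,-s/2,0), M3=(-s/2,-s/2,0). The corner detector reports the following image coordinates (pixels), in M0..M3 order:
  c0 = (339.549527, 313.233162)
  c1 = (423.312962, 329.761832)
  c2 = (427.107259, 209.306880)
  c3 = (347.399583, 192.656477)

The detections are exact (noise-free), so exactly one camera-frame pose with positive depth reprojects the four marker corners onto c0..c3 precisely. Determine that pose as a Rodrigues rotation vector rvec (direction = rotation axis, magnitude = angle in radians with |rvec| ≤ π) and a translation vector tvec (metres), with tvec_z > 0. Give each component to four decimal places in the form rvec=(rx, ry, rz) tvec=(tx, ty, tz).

Intrinsics K: fx=534.5, fy=816.2, cx=317.0, cy=240.7
Marker side s = 0.096 m; corners in marker frame (Z=0):
  M0 = (-0.0480, +0.0480, 0)
  M1 = (+0.0480, +0.0480, 0)
  M2 = (+0.0480, -0.0480, 0)
  M3 = (-0.0480, -0.0480, 0)
Detected image corners:
  c0 = (339.549527, 313.233162) px
  c1 = (423.312962, 329.761832) px
  c2 = (427.107259, 209.306880) px
  c3 = (347.399583, 192.656477) px
Planar DLT: solve 8×8 A·h = b for H (H[2,2]=1):
  H  [+881.97927 -257.01033 +384.57241]
  H  [+193.95220 +1121.84614 +259.79344]
  H  [+0.08088 -0.51112 +1.00000]
B = K⁻¹H; ‖b₁‖=1.618355, ‖b₂‖=1.618355; λ = 2/(‖b₁‖+‖b₂‖) = 0.617911, sign → tz>0 ⇒ λ=+0.617911
r₁ = λ·B[:,0] = (+0.98998,+0.13209,+0.04998); r₂ = λ·B[:,1] = (-0.10981,+0.94244,-0.31583)
r₃ = r₁×r₂ = (-0.08882,+0.30717,+0.94750); SVD([r₁ r₂ r₃]) → R = UVᵀ:
  R  [+0.98998 -0.10981 -0.08882]
  R  [+0.13209 +0.94244 +0.30717]
  R  [+0.04998 -0.31583 +0.94750]
t = (+0.07812, +0.01445, +0.61791) m
tr R = 2.879918; θ = arccos((tr R − 1)/2) = 0.348286 rad = 19.955°
axis k = ((R−Rᵀ)₃₂, (R−Rᵀ)₁₃, (R−Rᵀ)₂₁) / (2 sinθ) = (-0.912718, -0.203341, +0.354398)
rvec = θ·k = (-0.317887, -0.070821, +0.123432)

rvec=(-0.3179, -0.0708, 0.1234) tvec=(0.0781, 0.0145, 0.6179)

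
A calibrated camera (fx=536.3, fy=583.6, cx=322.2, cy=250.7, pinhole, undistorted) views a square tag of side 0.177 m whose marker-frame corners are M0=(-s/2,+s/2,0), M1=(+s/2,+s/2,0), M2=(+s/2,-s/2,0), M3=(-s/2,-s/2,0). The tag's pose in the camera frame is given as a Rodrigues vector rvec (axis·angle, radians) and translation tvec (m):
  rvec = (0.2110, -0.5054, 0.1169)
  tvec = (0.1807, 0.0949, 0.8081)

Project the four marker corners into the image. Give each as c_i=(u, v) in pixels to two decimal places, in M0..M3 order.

Intrinsics K: fx=536.3, fy=583.6, cx=322.2, cy=250.7
Marker side s = 0.177 m; corners in marker frame (Z=0):
  M0 = (-0.0885, +0.0885, 0)
  M1 = (+0.0885, +0.0885, 0)
  M2 = (+0.0885, -0.0885, 0)
  M3 = (-0.0885, -0.0885, 0)
rvec = (0.2110, -0.5054, 0.1169), |rvec| = θ = 0.56001 rad = 32.086°
Rodrigues: sinθ=0.53120, 1−cosθ=0.15275; R = I + sinθ·[k]× + (1−cosθ)·[k]×²:
    [+0.86893 -0.16283 -0.46738]
    [+0.05894 +0.97166 -0.22892]
    [+0.49141 +0.17137 +0.85390]
t = (0.1807, 0.0949, 0.8081) m
M0: Pc = R·M0+t = (+0.08939, +0.17568, +0.77978); u = 536.3·(+0.08939)/0.77978 + 322.2 = 383.6786, v = 583.6·(+0.17568)/0.77978 + 250.7 = 382.1789
M1: Pc = R·M1+t = (+0.24319, +0.18611, +0.86676); u = 536.3·(+0.24319)/0.86676 + 322.2 = 472.6727, v = 583.6·(+0.18611)/0.86676 + 250.7 = 376.0097
M2: Pc = R·M2+t = (+0.27201, +0.01412, +0.83642); u = 536.3·(+0.27201)/0.83642 + 322.2 = 496.6083, v = 583.6·(+0.01412)/0.83642 + 250.7 = 260.5553
M3: Pc = R·M3+t = (+0.11821, +0.00369, +0.74944); u = 536.3·(+0.11821)/0.74944 + 322.2 = 406.7904, v = 583.6·(+0.00369)/0.74944 + 250.7 = 253.5747

c0=(383.68, 382.18) c1=(472.67, 376.01) c2=(496.61, 260.56) c3=(406.79, 253.57)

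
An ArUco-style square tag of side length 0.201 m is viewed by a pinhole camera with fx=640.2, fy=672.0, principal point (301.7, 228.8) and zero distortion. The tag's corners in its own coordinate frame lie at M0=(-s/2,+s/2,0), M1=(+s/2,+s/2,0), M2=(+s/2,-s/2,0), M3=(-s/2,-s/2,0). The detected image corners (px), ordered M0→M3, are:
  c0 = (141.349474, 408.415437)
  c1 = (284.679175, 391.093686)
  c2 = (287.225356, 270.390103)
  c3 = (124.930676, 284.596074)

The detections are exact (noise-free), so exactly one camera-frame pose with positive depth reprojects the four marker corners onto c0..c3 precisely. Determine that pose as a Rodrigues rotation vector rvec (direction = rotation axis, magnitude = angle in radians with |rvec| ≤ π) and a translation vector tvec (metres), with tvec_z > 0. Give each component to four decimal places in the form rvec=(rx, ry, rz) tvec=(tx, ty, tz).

rvec=(0.5456, -0.1910, -0.0219) tvec=(-0.1202, 0.1437, 0.8514)

Intrinsics K: fx=640.2, fy=672.0, cx=301.7, cy=228.8
Marker side s = 0.201 m; corners in marker frame (Z=0):
  M0 = (-0.1005, +0.1005, 0)
  M1 = (+0.1005, +0.1005, 0)
  M2 = (+0.1005, -0.1005, 0)
  M3 = (-0.1005, -0.1005, 0)
Detected image corners:
  c0 = (141.349474, 408.415437) px
  c1 = (284.679175, 391.093686) px
  c2 = (287.225356, 270.390103) px
  c3 = (124.930676, 284.596074) px
Planar DLT: solve 8×8 A·h = b for H (H[2,2]=1):
  H  [+800.37494 +160.96759 +211.33382]
  H  [-9.41573 +814.03379 +342.19742]
  H  [+0.20520 +0.60813 +1.00000]
B = K⁻¹H; ‖b₁‖=1.174602, ‖b₂‖=1.174602; λ = 2/(‖b₁‖+‖b₂‖) = 0.851352, sign → tz>0 ⇒ λ=+0.851352
r₁ = λ·B[:,0] = (+0.98203,-0.07141,+0.17470); r₂ = λ·B[:,1] = (-0.02993,+0.85502,+0.51773)
r₃ = r₁×r₂ = (-0.18634,-0.51366,+0.83752); SVD([r₁ r₂ r₃]) → R = UVᵀ:
  R  [+0.98203 -0.02993 -0.18634]
  R  [-0.07141 +0.85502 -0.51366]
  R  [+0.17470 +0.51773 +0.83752]
t = (-0.12017, +0.14366, +0.85135) m
tr R = 2.674564; θ = arccos((tr R − 1)/2) = 0.578503 rad = 33.146°
axis k = ((R−Rᵀ)₃₂, (R−Rᵀ)₁₃, (R−Rᵀ)₂₁) / (2 sinθ) = (+0.943165, -0.330152, -0.037932)
rvec = θ·k = (+0.545624, -0.190994, -0.021944)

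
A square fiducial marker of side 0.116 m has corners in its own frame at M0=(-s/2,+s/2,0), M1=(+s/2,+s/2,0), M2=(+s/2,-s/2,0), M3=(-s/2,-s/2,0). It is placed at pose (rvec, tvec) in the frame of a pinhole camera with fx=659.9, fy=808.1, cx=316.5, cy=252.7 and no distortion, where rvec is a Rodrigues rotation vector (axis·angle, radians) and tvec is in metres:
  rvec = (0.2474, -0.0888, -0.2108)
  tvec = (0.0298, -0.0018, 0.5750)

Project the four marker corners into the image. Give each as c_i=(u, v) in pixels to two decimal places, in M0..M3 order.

Intrinsics K: fx=659.9, fy=808.1, cx=316.5, cy=252.7
Marker side s = 0.116 m; corners in marker frame (Z=0):
  M0 = (-0.0580, +0.0580, 0)
  M1 = (+0.0580, +0.0580, 0)
  M2 = (+0.0580, -0.0580, 0)
  M3 = (-0.0580, -0.0580, 0)
rvec = (0.2474, -0.0888, -0.2108), |rvec| = θ = 0.33694 rad = 19.305°
Rodrigues: sinθ=0.33060, 1−cosθ=0.05623; R = I + sinθ·[k]× + (1−cosθ)·[k]×²:
    [+0.97409 +0.19595 -0.11296]
    [-0.21771 +0.94768 -0.23347]
    [+0.06130 +0.25202 +0.96578]
t = (0.0298, -0.0018, 0.5750) m
M0: Pc = R·M0+t = (-0.01533, +0.06579, +0.58606); u = 659.9·(-0.01533)/0.58606 + 316.5 = 299.2367, v = 808.1·(+0.06579)/0.58606 + 252.7 = 343.4192
M1: Pc = R·M1+t = (+0.09766, +0.04054, +0.59317); u = 659.9·(+0.09766)/0.59317 + 316.5 = 425.1485, v = 808.1·(+0.04054)/0.59317 + 252.7 = 307.9260
M2: Pc = R·M2+t = (+0.07493, -0.06939, +0.56394); u = 659.9·(+0.07493)/0.56394 + 316.5 = 404.1823, v = 808.1·(-0.06939)/0.56394 + 252.7 = 153.2632
M3: Pc = R·M3+t = (-0.03806, -0.04414, +0.55683); u = 659.9·(-0.03806)/0.55683 + 316.5 = 271.3922, v = 808.1·(-0.04414)/0.55683 + 252.7 = 188.6448

c0=(299.24, 343.42) c1=(425.15, 307.93) c2=(404.18, 153.26) c3=(271.39, 188.64)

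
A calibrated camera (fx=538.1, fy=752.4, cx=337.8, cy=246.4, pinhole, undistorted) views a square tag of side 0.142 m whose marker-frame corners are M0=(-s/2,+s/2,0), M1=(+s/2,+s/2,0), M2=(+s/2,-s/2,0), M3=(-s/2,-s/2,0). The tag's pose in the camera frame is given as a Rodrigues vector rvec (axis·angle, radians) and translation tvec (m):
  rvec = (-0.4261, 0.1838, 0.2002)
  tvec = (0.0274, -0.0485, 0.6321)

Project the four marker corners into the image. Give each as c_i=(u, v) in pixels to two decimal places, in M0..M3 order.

Intrinsics K: fx=538.1, fy=752.4, cx=337.8, cy=246.4
Marker side s = 0.142 m; corners in marker frame (Z=0):
  M0 = (-0.0710, +0.0710, 0)
  M1 = (+0.0710, +0.0710, 0)
  M2 = (+0.0710, -0.0710, 0)
  M3 = (-0.0710, -0.0710, 0)
rvec = (-0.4261, 0.1838, 0.2002), |rvec| = θ = 0.50539 rad = 28.957°
Rodrigues: sinθ=0.48415, 1−cosθ=0.12502; R = I + sinθ·[k]× + (1−cosθ)·[k]×²:
    [+0.96385 -0.23012 +0.13432]
    [+0.15345 +0.89152 +0.42620]
    [-0.21783 -0.39018 +0.89460]
t = (0.0274, -0.0485, 0.6321) m
M0: Pc = R·M0+t = (-0.05737, +0.00390, +0.61986); u = 538.1·(-0.05737)/0.61986 + 337.8 = 287.9960, v = 752.4·(+0.00390)/0.61986 + 246.4 = 251.1370
M1: Pc = R·M1+t = (+0.07949, +0.02569, +0.58893); u = 538.1·(+0.07949)/0.58893 + 337.8 = 410.4336, v = 752.4·(+0.02569)/0.58893 + 246.4 = 279.2245
M2: Pc = R·M2+t = (+0.11217, -0.10090, +0.64434); u = 538.1·(+0.11217)/0.64434 + 337.8 = 431.4769, v = 752.4·(-0.10090)/0.64434 + 246.4 = 128.5748
M3: Pc = R·M3+t = (-0.02469, -0.12269, +0.67527); u = 538.1·(-0.02469)/0.67527 + 337.8 = 318.1214, v = 752.4·(-0.12269)/0.67527 + 246.4 = 109.6926

c0=(288.00, 251.14) c1=(410.43, 279.22) c2=(431.48, 128.57) c3=(318.12, 109.69)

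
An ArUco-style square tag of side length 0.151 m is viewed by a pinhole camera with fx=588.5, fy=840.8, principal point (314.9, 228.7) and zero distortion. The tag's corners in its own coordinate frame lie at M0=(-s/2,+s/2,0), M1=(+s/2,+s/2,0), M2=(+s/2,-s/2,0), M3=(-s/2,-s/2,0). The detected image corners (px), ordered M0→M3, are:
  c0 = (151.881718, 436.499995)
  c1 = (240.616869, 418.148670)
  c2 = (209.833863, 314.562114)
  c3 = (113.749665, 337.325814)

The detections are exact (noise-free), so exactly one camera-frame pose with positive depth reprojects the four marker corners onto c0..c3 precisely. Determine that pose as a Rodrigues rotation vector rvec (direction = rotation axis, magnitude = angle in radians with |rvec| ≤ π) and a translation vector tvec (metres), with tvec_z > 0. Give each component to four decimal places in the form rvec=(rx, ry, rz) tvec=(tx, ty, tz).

rvec=(0.5801, 0.0987, -0.2138) tvec=(-0.2084, 0.1615, 0.9036)

Intrinsics K: fx=588.5, fy=840.8, cx=314.9, cy=228.7
Marker side s = 0.151 m; corners in marker frame (Z=0):
  M0 = (-0.0755, +0.0755, 0)
  M1 = (+0.0755, +0.0755, 0)
  M2 = (+0.0755, -0.0755, 0)
  M3 = (-0.0755, -0.0755, 0)
Detected image corners:
  c0 = (151.881718, 436.499995) px
  c1 = (240.616869, 418.148670) px
  c2 = (209.833863, 314.562114) px
  c3 = (113.749665, 337.325814) px
Planar DLT: solve 8×8 A·h = b for H (H[2,2]=1):
  H  [+580.70390 +334.04978 +179.19898]
  H  [-199.02347 +893.25755 +379.02138]
  H  [-0.16868 +0.58957 +1.00000]
B = K⁻¹H; ‖b₁‖=1.106718, ‖b₂‖=1.106717; λ = 2/(‖b₁‖+‖b₂‖) = 0.903573, sign → tz>0 ⇒ λ=+0.903573
r₁ = λ·B[:,0] = (+0.97316,-0.17242,-0.15242); r₂ = λ·B[:,1] = (+0.22784,+0.81505,+0.53272)
r₃ = r₁×r₂ = (+0.03237,-0.55314,+0.83246); SVD([r₁ r₂ r₃]) → R = UVᵀ:
  R  [+0.97316 +0.22784 +0.03237]
  R  [-0.17242 +0.81505 -0.55314]
  R  [-0.15242 +0.53272 +0.83246]
t = (-0.20835, +0.16154, +0.90357) m
tr R = 2.620663; θ = arccos((tr R − 1)/2) = 0.626079 rad = 35.872°
axis k = ((R−Rᵀ)₃₂, (R−Rᵀ)₁₃, (R−Rᵀ)₂₁) / (2 sinθ) = (+0.926545, +0.157678, -0.341543)
rvec = θ·k = (+0.580091, +0.098719, -0.213833)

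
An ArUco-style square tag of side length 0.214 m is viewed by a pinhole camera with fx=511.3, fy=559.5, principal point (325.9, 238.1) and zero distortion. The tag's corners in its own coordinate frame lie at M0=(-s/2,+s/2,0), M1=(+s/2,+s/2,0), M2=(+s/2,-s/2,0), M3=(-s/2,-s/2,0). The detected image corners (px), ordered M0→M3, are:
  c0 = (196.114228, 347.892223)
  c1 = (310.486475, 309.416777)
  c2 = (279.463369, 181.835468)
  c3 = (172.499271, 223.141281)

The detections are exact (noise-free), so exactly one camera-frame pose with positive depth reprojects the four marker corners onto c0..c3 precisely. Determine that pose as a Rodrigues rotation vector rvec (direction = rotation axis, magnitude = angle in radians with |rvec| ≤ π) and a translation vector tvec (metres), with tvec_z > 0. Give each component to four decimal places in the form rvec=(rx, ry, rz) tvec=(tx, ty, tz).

Intrinsics K: fx=511.3, fy=559.5, cx=325.9, cy=238.1
Marker side s = 0.214 m; corners in marker frame (Z=0):
  M0 = (-0.1070, +0.1070, 0)
  M1 = (+0.1070, +0.1070, 0)
  M2 = (+0.1070, -0.1070, 0)
  M3 = (-0.1070, -0.1070, 0)
Detected image corners:
  c0 = (196.114228, 347.892223) px
  c1 = (310.486475, 309.416777) px
  c2 = (279.463369, 181.835468) px
  c3 = (172.499271, 223.141281) px
Planar DLT: solve 8×8 A·h = b for H (H[2,2]=1):
  H  [+471.36041 +63.52776 +238.13292]
  H  [-236.78119 +518.74482 +264.17824]
  H  [-0.18898 -0.26615 +1.00000]
B = K⁻¹H; ‖b₁‖=1.113413, ‖b₂‖=1.113413; λ = 2/(‖b₁‖+‖b₂‖) = 0.898140, sign → tz>0 ⇒ λ=+0.898140
r₁ = λ·B[:,0] = (+0.93617,-0.30786,-0.16973); r₂ = λ·B[:,1] = (+0.26396,+0.93444,-0.23904)
r₃ = r₁×r₂ = (+0.23220,+0.17898,+0.95606); SVD([r₁ r₂ r₃]) → R = UVᵀ:
  R  [+0.93617 +0.26396 +0.23220]
  R  [-0.30786 +0.93444 +0.17898]
  R  [-0.16973 -0.23904 +0.95606]
t = (-0.15417, +0.04186, +0.89814) m
tr R = 2.826672; θ = arccos((tr R − 1)/2) = 0.419394 rad = 24.030°
axis k = ((R−Rᵀ)₃₂, (R−Rᵀ)₁₃, (R−Rᵀ)₂₁) / (2 sinθ) = (-0.513284, +0.493519, -0.702124)
rvec = θ·k = (-0.215268, +0.206979, -0.294467)

rvec=(-0.2153, 0.2070, -0.2945) tvec=(-0.1542, 0.0419, 0.8981)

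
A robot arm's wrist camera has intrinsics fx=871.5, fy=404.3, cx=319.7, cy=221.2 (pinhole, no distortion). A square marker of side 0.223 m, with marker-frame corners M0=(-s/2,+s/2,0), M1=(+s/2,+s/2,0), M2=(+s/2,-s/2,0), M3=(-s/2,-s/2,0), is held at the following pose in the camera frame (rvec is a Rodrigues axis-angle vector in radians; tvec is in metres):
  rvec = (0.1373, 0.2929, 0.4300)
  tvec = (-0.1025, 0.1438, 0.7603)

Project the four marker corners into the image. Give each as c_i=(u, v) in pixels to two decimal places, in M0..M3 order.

c0=(58.40, 319.26) c1=(262.81, 377.84) c2=(365.97, 273.08) c3=(142.62, 218.85)

Intrinsics K: fx=871.5, fy=404.3, cx=319.7, cy=221.2
Marker side s = 0.223 m; corners in marker frame (Z=0):
  M0 = (-0.1115, +0.1115, 0)
  M1 = (+0.1115, +0.1115, 0)
  M2 = (+0.1115, -0.1115, 0)
  M3 = (-0.1115, -0.1115, 0)
rvec = (0.1373, 0.2929, 0.4300), |rvec| = θ = 0.53809 rad = 30.830°
Rodrigues: sinθ=0.51250, 1−cosθ=0.14131; R = I + sinθ·[k]× + (1−cosθ)·[k]×²:
    [+0.86789 -0.38992 +0.30778]
    [+0.42917 +0.90056 -0.06930]
    [-0.25015 +0.19224 +0.94893]
t = (-0.1025, 0.1438, 0.7603) m
M0: Pc = R·M0+t = (-0.24275, +0.19636, +0.80963); u = 871.5·(-0.24275)/0.80963 + 319.7 = 58.4031, v = 404.3·(+0.19636)/0.80963 + 221.2 = 319.2551
M1: Pc = R·M1+t = (-0.04921, +0.29207, +0.75384); u = 871.5·(-0.04921)/0.75384 + 319.7 = 262.8134, v = 404.3·(+0.29207)/0.75384 + 221.2 = 377.8402
M2: Pc = R·M2+t = (+0.03775, +0.09124, +0.71097); u = 871.5·(+0.03775)/0.71097 + 319.7 = 365.9682, v = 404.3·(+0.09124)/0.71097 + 221.2 = 273.0847
M3: Pc = R·M3+t = (-0.15579, -0.00447, +0.76676); u = 871.5·(-0.15579)/0.76676 + 319.7 = 142.6245, v = 404.3·(-0.00447)/0.76676 + 221.2 = 218.8455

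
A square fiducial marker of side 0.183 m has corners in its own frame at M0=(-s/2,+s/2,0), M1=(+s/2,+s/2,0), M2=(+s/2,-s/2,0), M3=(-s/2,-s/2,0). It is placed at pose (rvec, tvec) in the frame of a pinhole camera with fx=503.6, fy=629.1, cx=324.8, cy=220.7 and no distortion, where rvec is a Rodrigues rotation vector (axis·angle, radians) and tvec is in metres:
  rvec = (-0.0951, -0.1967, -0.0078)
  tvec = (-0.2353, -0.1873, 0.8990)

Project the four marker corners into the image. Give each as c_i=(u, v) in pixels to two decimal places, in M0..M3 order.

c0=(138.10, 151.23) c1=(244.96, 154.16) c2=(244.74, 31.56) c3=(139.93, 23.75)

Intrinsics K: fx=503.6, fy=629.1, cx=324.8, cy=220.7
Marker side s = 0.183 m; corners in marker frame (Z=0):
  M0 = (-0.0915, +0.0915, 0)
  M1 = (+0.0915, +0.0915, 0)
  M2 = (+0.0915, -0.0915, 0)
  M3 = (-0.0915, -0.0915, 0)
rvec = (-0.0951, -0.1967, -0.0078), |rvec| = θ = 0.21862 rad = 12.526°
Rodrigues: sinθ=0.21688, 1−cosθ=0.02380; R = I + sinθ·[k]× + (1−cosθ)·[k]×²:
    [+0.98070 +0.01705 -0.19477]
    [+0.00158 +0.99547 +0.09511]
    [+0.19551 -0.09358 +0.97623]
t = (-0.2353, -0.1873, 0.8990) m
M0: Pc = R·M0+t = (-0.32347, -0.09636, +0.87255); u = 503.6·(-0.32347)/0.87255 + 324.8 = 138.1040, v = 629.1·(-0.09636)/0.87255 + 220.7 = 151.2258
M1: Pc = R·M1+t = (-0.14401, -0.09607, +0.90833); u = 503.6·(-0.14401)/0.90833 + 324.8 = 244.9596, v = 629.1·(-0.09607)/0.90833 + 220.7 = 154.1623
M2: Pc = R·M2+t = (-0.14713, -0.27824, +0.92545); u = 503.6·(-0.14713)/0.92545 + 324.8 = 244.7388, v = 629.1·(-0.27824)/0.92545 + 220.7 = 31.5585
M3: Pc = R·M3+t = (-0.32659, -0.27853, +0.88967); u = 503.6·(-0.32659)/0.88967 + 324.8 = 139.9311, v = 629.1·(-0.27853)/0.88967 + 220.7 = 23.7481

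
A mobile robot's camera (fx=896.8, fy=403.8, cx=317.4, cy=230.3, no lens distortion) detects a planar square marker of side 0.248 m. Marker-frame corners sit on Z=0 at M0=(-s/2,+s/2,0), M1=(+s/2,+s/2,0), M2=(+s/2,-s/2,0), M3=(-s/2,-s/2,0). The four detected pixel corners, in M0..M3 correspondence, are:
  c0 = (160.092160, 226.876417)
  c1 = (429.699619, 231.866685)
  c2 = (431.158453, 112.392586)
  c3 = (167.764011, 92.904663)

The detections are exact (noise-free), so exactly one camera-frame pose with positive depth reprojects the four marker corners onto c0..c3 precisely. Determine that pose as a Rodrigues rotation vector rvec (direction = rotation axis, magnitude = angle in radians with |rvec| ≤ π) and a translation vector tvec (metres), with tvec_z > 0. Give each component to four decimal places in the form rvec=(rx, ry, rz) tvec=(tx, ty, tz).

rvec=(-0.0639, -0.3775, 0.0265) tvec=(-0.0109, -0.1252, 0.7825)

Intrinsics K: fx=896.8, fy=403.8, cx=317.4, cy=230.3
Marker side s = 0.248 m; corners in marker frame (Z=0):
  M0 = (-0.1240, +0.1240, 0)
  M1 = (+0.1240, +0.1240, 0)
  M2 = (+0.1240, -0.1240, 0)
  M3 = (-0.1240, -0.1240, 0)
Detected image corners:
  c0 = (160.092160, 226.876417) px
  c1 = (429.699619, 231.866685) px
  c2 = (431.158453, 112.392586) px
  c3 = (167.764011, 92.904663) px
Planar DLT: solve 8×8 A·h = b for H (H[2,2]=1):
  H  [+1214.02514 -43.22484 +304.96229]
  H  [+127.62276 +495.00717 +165.69106]
  H  [+0.46961 -0.08596 +1.00000]
B = K⁻¹H; ‖b₁‖=1.277916, ‖b₂‖=1.277916; λ = 2/(‖b₁‖+‖b₂‖) = 0.782524, sign → tz>0 ⇒ λ=+0.782524
r₁ = λ·B[:,0] = (+0.92927,+0.03773,+0.36748); r₂ = λ·B[:,1] = (-0.01391,+0.99764,-0.06727)
r₃ = r₁×r₂ = (-0.36915,+0.05740,+0.92760); SVD([r₁ r₂ r₃]) → R = UVᵀ:
  R  [+0.92927 -0.01391 -0.36915]
  R  [+0.03773 +0.99764 +0.05740]
  R  [+0.36748 -0.06727 +0.92760]
t = (-0.01085, -0.12521, +0.78252) m
tr R = 2.854499; θ = arccos((tr R − 1)/2) = 0.383798 rad = 21.990°
axis k = ((R−Rᵀ)₃₂, (R−Rᵀ)₁₃, (R−Rᵀ)₂₁) / (2 sinθ) = (-0.166463, -0.983633, +0.068960)
rvec = θ·k = (-0.063888, -0.377516, +0.026467)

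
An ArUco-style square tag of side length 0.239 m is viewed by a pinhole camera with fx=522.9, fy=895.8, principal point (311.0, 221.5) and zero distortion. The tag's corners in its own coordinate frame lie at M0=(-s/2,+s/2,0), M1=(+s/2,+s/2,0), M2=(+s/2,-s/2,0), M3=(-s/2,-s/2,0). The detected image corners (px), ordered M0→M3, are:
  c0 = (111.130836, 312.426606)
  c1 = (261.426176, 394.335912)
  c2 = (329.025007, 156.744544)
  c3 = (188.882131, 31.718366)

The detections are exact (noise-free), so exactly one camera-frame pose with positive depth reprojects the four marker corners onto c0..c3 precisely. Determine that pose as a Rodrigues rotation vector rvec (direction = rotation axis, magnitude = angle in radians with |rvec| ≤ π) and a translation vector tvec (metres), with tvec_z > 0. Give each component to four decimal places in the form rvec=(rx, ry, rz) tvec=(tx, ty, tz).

rvec=(0.1538, -0.5140, 0.4335) tvec=(-0.1182, 0.0060, 0.7471)

Intrinsics K: fx=522.9, fy=895.8, cx=311.0, cy=221.5
Marker side s = 0.239 m; corners in marker frame (Z=0):
  M0 = (-0.1195, +0.1195, 0)
  M1 = (+0.1195, +0.1195, 0)
  M2 = (+0.1195, -0.1195, 0)
  M3 = (-0.1195, -0.1195, 0)
Detected image corners:
  c0 = (111.130836, 312.426606) px
  c1 = (261.426176, 394.335912) px
  c2 = (329.025007, 156.744544) px
  c3 = (188.882131, 31.718366) px
Planar DLT: solve 8×8 A·h = b for H (H[2,2]=1):
  H  [+758.56333 -291.99389 +228.29284]
  H  [+584.05780 +1087.42693 +228.71614]
  H  [+0.67755 +0.04657 +1.00000]
B = K⁻¹H; ‖b₁‖=1.338456, ‖b₂‖=1.338456; λ = 2/(‖b₁‖+‖b₂‖) = 0.747130, sign → tz>0 ⇒ λ=+0.747130
r₁ = λ·B[:,0] = (+0.78277,+0.36196,+0.50622); r₂ = λ·B[:,1] = (-0.43790,+0.89835,+0.03479)
r₃ = r₁×r₂ = (-0.44217,-0.24891,+0.86170); SVD([r₁ r₂ r₃]) → R = UVᵀ:
  R  [+0.78277 -0.43790 -0.44217]
  R  [+0.36196 +0.89835 -0.24891]
  R  [+0.50622 +0.03479 +0.86170]
t = (-0.11817, +0.00602, +0.74713) m
tr R = 2.542825; θ = arccos((tr R − 1)/2) = 0.689738 rad = 39.519°
axis k = ((R−Rᵀ)₃₂, (R−Rᵀ)₁₃, (R−Rᵀ)₂₁) / (2 sinθ) = (+0.222914, -0.745196, +0.628485)
rvec = θ·k = (+0.153752, -0.513990, +0.433490)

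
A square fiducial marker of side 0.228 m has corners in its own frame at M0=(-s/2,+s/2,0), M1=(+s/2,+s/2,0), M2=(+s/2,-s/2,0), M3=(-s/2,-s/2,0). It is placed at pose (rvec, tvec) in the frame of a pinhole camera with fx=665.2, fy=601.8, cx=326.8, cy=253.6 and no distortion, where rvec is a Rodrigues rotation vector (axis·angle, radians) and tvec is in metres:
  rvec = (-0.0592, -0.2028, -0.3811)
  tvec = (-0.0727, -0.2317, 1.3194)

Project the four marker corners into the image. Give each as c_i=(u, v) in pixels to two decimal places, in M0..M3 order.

Intrinsics K: fx=665.2, fy=601.8, cx=326.8, cy=253.6
Marker side s = 0.228 m; corners in marker frame (Z=0):
  M0 = (-0.1140, +0.1140, 0)
  M1 = (+0.1140, +0.1140, 0)
  M2 = (+0.1140, -0.1140, 0)
  M3 = (-0.1140, -0.1140, 0)
rvec = (-0.0592, -0.2028, -0.3811), |rvec| = θ = 0.43574 rad = 24.966°
Rodrigues: sinθ=0.42208, 1−cosθ=0.09344; R = I + sinθ·[k]× + (1−cosθ)·[k]×²:
    [+0.90828 +0.37506 -0.18534]
    [-0.36325 +0.92680 +0.09538]
    [+0.20755 -0.01931 +0.97803]
t = (-0.0727, -0.2317, 1.3194) m
M0: Pc = R·M0+t = (-0.13349, -0.08463, +1.29354); u = 665.2·(-0.13349)/1.29354 + 326.8 = 258.1545, v = 601.8·(-0.08463)/1.29354 + 253.6 = 214.2248
M1: Pc = R·M1+t = (+0.07360, -0.16745, +1.34086); u = 665.2·(+0.07360)/1.34086 + 326.8 = 363.3136, v = 601.8·(-0.16745)/1.34086 + 253.6 = 178.4434
M2: Pc = R·M2+t = (-0.01191, -0.37877, +1.34526); u = 665.2·(-0.01191)/1.34526 + 326.8 = 320.9093, v = 601.8·(-0.37877)/1.34526 + 253.6 = 84.1602
M3: Pc = R·M3+t = (-0.21900, -0.29595, +1.29794); u = 665.2·(-0.21900)/1.29794 + 326.8 = 214.5609, v = 601.8·(-0.29595)/1.29794 + 253.6 = 116.3829

c0=(258.15, 214.22) c1=(363.31, 178.44) c2=(320.91, 84.16) c3=(214.56, 116.38)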